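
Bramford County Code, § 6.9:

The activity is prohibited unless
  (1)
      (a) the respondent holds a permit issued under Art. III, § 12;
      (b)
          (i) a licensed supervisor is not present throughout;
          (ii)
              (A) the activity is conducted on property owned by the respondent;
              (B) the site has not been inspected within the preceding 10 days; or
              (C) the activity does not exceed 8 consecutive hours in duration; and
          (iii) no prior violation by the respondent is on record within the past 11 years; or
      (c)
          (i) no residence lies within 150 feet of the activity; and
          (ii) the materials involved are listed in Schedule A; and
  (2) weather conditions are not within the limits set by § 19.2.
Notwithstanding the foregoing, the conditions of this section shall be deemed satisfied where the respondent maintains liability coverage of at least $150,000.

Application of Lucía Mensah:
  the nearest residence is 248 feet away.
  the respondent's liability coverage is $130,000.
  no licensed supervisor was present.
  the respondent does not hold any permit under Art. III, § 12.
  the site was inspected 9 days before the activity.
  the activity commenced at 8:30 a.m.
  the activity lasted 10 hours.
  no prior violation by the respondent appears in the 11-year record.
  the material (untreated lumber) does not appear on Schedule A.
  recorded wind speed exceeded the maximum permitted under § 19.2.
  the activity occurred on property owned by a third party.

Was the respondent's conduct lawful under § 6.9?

(a) holds permit — fails.
(i) not (supervisor present) — satisfied.
(A) own property — not met.
(B) not (site inspected) — not satisfied.
(C) ≤ 8 hrs duration — fails.
(ii) = F OR F OR F = false.
(iii) no prior violation — satisfied.
(b): T AND F AND T → false.
(i) no residence in 150 ft — satisfied.
(ii) Schedule A material — not satisfied.
(c): T AND F → false.
(1) = F OR F OR F = false.
(2) not (weather ok) — holds.
Overall = F AND T = false.
Exception (coverage ≥ $150,000) — not satisfied.
Result: main false OR exception false → false.

No — unlawful.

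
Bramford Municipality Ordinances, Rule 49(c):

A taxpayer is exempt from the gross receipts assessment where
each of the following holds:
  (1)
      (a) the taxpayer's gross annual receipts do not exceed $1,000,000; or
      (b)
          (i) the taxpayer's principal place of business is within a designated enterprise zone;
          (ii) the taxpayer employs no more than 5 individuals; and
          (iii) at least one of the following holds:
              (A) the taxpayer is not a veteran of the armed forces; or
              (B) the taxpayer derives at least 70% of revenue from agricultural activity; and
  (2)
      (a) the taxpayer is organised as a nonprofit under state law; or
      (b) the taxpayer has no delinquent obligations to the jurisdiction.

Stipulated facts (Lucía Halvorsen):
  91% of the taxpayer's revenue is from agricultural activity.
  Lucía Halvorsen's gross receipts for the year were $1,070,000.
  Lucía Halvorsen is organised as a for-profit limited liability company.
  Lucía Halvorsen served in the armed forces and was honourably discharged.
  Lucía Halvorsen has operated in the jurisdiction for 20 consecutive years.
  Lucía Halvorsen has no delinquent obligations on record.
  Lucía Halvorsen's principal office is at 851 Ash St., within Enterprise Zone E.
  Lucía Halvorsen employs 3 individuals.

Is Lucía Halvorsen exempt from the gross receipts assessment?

Yes — exempt.

(a) receipts ≤ $1,000,000 — not satisfied.
(i) in enterprise zone — satisfied.
(ii) ≤ 5 employees — satisfied.
(A) not (veteran) — not met.
(B) ≥70% agricultural — holds.
(iii) = F OR T = true.
So (b) is satisfied (T AND T AND T).
So (1) is satisfied (F OR T).
(a) nonprofit — not met.
(b) no delinquency — holds.
(2) = F OR T = true.
Overall: T AND T → true.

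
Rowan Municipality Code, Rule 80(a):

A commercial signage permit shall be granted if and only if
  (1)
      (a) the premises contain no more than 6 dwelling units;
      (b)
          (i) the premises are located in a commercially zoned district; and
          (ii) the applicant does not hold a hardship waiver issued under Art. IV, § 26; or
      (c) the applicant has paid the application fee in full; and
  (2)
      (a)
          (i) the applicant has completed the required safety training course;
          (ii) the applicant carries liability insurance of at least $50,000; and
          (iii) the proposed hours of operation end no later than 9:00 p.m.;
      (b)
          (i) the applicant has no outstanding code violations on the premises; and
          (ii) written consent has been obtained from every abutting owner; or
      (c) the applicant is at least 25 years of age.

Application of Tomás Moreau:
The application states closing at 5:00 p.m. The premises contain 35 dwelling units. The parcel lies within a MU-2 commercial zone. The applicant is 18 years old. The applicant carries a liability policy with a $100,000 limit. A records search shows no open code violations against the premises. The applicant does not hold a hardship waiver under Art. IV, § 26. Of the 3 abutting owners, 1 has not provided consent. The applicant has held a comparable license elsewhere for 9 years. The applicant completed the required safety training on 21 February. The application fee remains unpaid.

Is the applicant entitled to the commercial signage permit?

Yes — granted.

(a) ≤ 6 units — not satisfied.
(i) commercially zoned — satisfied.
(ii) not (hardship waiver) — met.
(b) = T AND T = true.
(c) fee paid — not met.
So (1) is satisfied (F OR T OR F).
(i) safety training — holds.
(ii) insurance ≥ $50,000 — satisfied.
(iii) closes by 9 p.m. — satisfied.
So (a) is satisfied (T AND T AND T).
(i) no code violations — met.
(ii) all abutters consent — fails.
So (b) is not satisfied (T AND F).
(c) age ≥ 25 — not satisfied.
So (2) is satisfied (T OR F OR F).
Overall = T AND T = true.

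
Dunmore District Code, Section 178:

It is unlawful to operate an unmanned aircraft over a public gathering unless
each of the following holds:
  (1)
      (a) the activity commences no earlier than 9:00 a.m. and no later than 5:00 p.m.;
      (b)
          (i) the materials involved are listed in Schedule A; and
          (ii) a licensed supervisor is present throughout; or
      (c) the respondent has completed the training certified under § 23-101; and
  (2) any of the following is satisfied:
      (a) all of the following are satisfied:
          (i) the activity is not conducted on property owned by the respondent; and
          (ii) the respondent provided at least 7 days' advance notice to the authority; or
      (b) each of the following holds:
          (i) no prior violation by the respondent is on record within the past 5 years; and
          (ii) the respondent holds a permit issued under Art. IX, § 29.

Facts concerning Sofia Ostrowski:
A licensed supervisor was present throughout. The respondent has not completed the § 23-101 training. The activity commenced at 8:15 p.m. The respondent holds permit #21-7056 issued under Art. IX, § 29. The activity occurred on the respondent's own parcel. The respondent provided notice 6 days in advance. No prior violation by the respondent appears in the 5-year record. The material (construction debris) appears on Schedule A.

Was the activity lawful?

Yes — lawful.

(a) start within hours — not satisfied.
(i) Schedule A material — met.
(ii) supervisor present — met.
(b) = T AND T = true.
(c) training certified — not satisfied.
So (1) is satisfied (F OR T OR F).
(i) not (own property) — not met.
(ii) ≥7 days' notice — fails.
(a) = F AND F = false.
(i) no prior violation — holds.
(ii) holds permit — satisfied.
So (b) is satisfied (T AND T).
So (2) is satisfied (F OR T).
Overall: T AND T → true.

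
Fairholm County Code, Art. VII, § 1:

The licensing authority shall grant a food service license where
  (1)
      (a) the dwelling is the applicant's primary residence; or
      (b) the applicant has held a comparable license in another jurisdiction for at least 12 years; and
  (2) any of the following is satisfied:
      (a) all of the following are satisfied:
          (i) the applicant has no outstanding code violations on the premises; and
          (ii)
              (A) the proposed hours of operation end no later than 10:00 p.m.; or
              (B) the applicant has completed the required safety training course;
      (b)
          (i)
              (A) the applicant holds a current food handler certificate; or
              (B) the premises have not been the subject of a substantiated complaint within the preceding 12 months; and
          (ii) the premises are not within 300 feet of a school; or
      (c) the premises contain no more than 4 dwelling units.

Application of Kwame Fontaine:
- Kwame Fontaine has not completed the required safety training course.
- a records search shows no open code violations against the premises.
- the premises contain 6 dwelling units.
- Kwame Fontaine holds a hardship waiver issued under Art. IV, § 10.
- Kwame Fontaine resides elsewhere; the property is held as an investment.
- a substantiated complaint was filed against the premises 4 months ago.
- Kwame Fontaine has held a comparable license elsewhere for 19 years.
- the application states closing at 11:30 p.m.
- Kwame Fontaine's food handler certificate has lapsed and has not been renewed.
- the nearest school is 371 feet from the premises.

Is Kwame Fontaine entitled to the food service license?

No — denied.

(a) primary residence — fails.
(b) prior license ≥ 12 yr — met.
So (1) is satisfied (F OR T).
(i) no code violations — met.
(A) closes by 10 p.m. — not met.
(B) safety training — not satisfied.
(ii) = F OR F = false.
(a): T AND F → false.
(A) food handler cert. — not satisfied.
(B) no complaint in 12 mo. — fails.
So (i) is not satisfied (F OR F).
(ii) ≥300 ft from school — met.
(b): F AND T → false.
(c) ≤ 4 units — not satisfied.
(2) = F OR F OR F = false.
Overall: T AND F → false.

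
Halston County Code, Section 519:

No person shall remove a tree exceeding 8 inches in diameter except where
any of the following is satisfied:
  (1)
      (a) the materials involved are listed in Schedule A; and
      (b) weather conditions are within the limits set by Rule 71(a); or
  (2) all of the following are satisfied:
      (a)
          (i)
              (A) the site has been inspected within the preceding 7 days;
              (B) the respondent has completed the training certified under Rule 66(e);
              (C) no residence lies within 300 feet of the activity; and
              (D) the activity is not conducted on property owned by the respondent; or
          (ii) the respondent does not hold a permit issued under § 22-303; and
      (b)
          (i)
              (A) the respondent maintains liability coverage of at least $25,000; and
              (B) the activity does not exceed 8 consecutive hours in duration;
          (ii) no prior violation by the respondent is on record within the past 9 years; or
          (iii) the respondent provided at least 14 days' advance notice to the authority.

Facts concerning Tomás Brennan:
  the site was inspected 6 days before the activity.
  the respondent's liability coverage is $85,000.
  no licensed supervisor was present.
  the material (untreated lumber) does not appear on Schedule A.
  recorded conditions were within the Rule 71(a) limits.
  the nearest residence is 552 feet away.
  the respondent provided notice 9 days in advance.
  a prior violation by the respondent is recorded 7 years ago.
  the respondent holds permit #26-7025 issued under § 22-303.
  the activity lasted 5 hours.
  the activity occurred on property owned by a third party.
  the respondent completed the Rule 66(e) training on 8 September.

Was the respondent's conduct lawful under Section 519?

(a) Schedule A material — not met.
(b) weather ok — holds.
So (1) is not satisfied (F AND T).
(A) site inspected — met.
(B) training certified — satisfied.
(C) no residence in 300 ft — satisfied.
(D) not (own property) — satisfied.
(i): T AND T AND T AND T → true.
(ii) not (holds permit) — fails.
So (a) is satisfied (T OR F).
(A) coverage ≥ $25,000 — met.
(B) ≤ 8 hrs duration — holds.
(i) = T AND T = true.
(ii) no prior violation — not met.
(iii) ≥14 days' notice — not satisfied.
(b): T OR F OR F → true.
(2) = T AND T = true.
Overall: F OR T → true.

Yes — lawful.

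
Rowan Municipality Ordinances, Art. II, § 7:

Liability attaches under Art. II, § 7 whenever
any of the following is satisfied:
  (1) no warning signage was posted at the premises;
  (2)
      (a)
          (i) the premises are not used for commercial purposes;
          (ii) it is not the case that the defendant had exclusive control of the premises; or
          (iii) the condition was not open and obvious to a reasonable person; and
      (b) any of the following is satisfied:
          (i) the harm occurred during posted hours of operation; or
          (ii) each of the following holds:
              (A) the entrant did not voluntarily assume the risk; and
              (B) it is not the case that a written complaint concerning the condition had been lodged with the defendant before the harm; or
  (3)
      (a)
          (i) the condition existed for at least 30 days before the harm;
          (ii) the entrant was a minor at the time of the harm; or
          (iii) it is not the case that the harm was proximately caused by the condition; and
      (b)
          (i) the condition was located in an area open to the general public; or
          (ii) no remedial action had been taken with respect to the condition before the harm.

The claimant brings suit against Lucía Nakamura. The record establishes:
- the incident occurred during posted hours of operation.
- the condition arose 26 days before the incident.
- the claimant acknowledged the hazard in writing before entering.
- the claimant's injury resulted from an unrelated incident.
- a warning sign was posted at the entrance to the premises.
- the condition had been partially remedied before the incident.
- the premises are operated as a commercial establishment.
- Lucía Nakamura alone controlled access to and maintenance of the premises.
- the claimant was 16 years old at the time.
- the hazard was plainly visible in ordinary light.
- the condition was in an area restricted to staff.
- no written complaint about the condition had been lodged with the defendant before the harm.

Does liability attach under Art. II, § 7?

No — not liable.

(1) no signage posted — not met.
(i) not (commercial use) — not met.
(ii) not (exclusive control) — not satisfied.
(iii) not open/obvious — not met.
(a): F OR F OR F → false.
(i) during posted hours — holds.
(A) no assumed risk — not satisfied.
(B) not (complaint lodged) — satisfied.
So (ii) is not satisfied (F AND T).
So (b) is satisfied (T OR F).
(2): F AND T → false.
(i) condition ≥30 days old — not met.
(ii) entrant a minor — met.
(iii) not (proximate cause) — holds.
So (a) is satisfied (F OR T OR T).
(i) public area — fails.
(ii) no remedial action — fails.
So (b) is not satisfied (F OR F).
(3): T AND F → false.
So Overall is not satisfied (F OR F OR F).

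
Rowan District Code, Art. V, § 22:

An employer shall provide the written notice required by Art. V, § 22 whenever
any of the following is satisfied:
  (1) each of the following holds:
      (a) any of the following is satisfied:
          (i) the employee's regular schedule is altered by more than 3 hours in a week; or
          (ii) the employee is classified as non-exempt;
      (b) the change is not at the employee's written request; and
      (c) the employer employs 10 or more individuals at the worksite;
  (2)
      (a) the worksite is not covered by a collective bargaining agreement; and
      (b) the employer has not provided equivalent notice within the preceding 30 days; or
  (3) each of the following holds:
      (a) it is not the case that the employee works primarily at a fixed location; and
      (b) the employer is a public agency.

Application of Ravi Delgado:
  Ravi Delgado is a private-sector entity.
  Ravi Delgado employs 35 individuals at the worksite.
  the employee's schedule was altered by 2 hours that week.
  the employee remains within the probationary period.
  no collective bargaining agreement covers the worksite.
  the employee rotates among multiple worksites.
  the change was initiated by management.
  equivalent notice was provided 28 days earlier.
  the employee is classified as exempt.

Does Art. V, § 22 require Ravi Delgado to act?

(i) schedule shift > 3h — not met.
(ii) non-exempt — not met.
(a): F OR F → false.
(b) not employee-requested — holds.
(c) ≥ 10 at site — holds.
(1) = F AND T AND T = false.
(a) no CBA — met.
(b) no recent notice — not met.
So (2) is not satisfied (T AND F).
(a) not (fixed location) — satisfied.
(b) public agency — fails.
(3) = T AND F = false.
So Overall is not satisfied (F OR F OR F).

No — not required.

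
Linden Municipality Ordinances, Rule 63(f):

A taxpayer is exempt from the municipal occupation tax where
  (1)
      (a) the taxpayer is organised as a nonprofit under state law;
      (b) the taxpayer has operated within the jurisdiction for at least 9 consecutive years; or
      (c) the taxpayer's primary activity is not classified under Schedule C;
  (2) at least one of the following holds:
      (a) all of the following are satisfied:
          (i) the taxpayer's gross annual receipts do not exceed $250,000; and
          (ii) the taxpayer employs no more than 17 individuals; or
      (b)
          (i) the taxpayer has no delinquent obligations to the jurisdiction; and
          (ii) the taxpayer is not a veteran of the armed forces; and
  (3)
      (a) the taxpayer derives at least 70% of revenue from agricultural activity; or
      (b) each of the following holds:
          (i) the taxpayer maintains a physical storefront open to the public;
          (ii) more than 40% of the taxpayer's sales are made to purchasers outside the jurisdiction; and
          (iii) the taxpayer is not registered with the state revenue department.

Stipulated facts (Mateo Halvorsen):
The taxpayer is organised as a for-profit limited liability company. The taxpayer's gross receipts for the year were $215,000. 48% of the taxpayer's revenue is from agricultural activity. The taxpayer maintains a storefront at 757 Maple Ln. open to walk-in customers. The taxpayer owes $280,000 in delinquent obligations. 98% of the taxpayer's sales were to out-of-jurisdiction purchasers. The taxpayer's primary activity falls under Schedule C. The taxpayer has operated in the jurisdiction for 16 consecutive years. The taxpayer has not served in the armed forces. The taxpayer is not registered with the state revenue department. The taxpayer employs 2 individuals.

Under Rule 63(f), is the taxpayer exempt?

Yes — exempt.

(a) nonprofit — fails.
(b) ≥ 9 yrs in jurisdiction — satisfied.
(c) not (Schedule C activity) — not satisfied.
(1) = F OR T OR F = true.
(i) receipts ≤ $250,000 — holds.
(ii) ≤ 17 employees — satisfied.
(a): T AND T → true.
(i) no delinquency — fails.
(ii) not (veteran) — holds.
So (b) is not satisfied (F AND T).
So (2) is satisfied (T OR F).
(a) ≥70% agricultural — fails.
(i) has storefront — met.
(ii) >40% out-of-jur. sales — holds.
(iii) not (state-registered) — holds.
(b): T AND T AND T → true.
So (3) is satisfied (F OR T).
Overall = T AND T AND T = true.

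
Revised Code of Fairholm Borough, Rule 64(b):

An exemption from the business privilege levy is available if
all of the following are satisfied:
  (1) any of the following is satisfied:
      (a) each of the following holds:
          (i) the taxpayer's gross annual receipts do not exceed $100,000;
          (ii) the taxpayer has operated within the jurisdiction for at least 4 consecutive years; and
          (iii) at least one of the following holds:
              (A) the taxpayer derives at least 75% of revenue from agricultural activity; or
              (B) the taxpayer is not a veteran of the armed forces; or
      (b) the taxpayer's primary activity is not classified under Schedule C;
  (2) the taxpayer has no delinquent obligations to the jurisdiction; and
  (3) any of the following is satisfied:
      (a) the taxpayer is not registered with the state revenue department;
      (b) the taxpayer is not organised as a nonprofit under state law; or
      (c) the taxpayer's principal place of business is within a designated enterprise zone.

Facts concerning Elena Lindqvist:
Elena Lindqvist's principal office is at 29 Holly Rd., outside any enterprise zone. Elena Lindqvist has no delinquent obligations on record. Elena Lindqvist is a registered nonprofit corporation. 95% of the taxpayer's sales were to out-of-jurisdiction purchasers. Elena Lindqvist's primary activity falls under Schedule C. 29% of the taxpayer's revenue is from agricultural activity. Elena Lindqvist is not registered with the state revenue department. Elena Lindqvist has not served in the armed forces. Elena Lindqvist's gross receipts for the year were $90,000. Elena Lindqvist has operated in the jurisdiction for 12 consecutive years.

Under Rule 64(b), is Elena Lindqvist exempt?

Yes — exempt.

(i) receipts ≤ $100,000 — holds.
(ii) ≥ 4 yrs in jurisdiction — holds.
(A) ≥75% agricultural — fails.
(B) not (veteran) — holds.
So (iii) is satisfied (F OR T).
(a): T AND T AND T → true.
(b) not (Schedule C activity) — not satisfied.
So (1) is satisfied (T OR F).
(2) no delinquency — satisfied.
(a) not (state-registered) — met.
(b) not (nonprofit) — not met.
(c) in enterprise zone — not met.
(3) = T OR F OR F = true.
Overall: T AND T AND T → true.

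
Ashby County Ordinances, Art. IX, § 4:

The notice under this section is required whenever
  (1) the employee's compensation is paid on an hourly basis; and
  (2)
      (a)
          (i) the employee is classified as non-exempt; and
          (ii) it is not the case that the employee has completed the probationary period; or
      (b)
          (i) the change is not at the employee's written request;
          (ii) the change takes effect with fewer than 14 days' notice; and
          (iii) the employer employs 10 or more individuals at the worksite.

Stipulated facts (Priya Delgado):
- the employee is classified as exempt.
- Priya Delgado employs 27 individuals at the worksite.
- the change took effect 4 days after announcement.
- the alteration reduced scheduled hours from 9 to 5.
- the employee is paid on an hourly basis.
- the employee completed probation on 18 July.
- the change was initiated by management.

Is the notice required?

(1) hourly-paid — holds.
(i) non-exempt — not met.
(ii) not (past probation) — fails.
(a): F AND F → false.
(i) not employee-requested — satisfied.
(ii) < 14 days' notice — satisfied.
(iii) ≥ 10 at site — met.
(b) = T AND T AND T = true.
(2) = F OR T = true.
So Overall is satisfied (T AND T).

Yes — required.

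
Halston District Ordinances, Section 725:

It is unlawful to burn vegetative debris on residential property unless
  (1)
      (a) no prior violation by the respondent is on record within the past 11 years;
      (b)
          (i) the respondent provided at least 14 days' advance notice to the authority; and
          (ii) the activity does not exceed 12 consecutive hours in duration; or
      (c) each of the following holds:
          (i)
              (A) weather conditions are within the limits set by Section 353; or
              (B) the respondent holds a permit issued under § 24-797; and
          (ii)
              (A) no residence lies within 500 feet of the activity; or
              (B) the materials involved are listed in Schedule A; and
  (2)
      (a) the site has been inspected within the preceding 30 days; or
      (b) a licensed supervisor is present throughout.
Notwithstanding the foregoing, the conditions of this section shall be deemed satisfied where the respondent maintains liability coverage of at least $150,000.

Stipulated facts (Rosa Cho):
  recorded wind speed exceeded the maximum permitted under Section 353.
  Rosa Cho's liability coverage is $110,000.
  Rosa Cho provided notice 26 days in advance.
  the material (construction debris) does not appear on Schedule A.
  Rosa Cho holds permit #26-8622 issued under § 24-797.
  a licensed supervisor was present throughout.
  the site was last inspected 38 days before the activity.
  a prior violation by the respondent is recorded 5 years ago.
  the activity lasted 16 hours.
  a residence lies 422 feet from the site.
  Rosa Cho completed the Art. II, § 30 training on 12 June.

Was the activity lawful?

No — unlawful.

(a) no prior violation — not met.
(i) ≥14 days' notice — holds.
(ii) ≤ 12 hrs duration — not satisfied.
So (b) is not satisfied (T AND F).
(A) weather ok — not met.
(B) holds permit — satisfied.
(i): F OR T → true.
(A) no residence in 500 ft — fails.
(B) Schedule A material — not satisfied.
(ii) = F OR F = false.
(c) = T AND F = false.
(1): F OR F OR F → false.
(a) site inspected — not satisfied.
(b) supervisor present — met.
So (2) is satisfied (F OR T).
Overall: F AND T → false.
Exception (coverage ≥ $150,000) — not satisfied.
Result: main false OR exception false → false.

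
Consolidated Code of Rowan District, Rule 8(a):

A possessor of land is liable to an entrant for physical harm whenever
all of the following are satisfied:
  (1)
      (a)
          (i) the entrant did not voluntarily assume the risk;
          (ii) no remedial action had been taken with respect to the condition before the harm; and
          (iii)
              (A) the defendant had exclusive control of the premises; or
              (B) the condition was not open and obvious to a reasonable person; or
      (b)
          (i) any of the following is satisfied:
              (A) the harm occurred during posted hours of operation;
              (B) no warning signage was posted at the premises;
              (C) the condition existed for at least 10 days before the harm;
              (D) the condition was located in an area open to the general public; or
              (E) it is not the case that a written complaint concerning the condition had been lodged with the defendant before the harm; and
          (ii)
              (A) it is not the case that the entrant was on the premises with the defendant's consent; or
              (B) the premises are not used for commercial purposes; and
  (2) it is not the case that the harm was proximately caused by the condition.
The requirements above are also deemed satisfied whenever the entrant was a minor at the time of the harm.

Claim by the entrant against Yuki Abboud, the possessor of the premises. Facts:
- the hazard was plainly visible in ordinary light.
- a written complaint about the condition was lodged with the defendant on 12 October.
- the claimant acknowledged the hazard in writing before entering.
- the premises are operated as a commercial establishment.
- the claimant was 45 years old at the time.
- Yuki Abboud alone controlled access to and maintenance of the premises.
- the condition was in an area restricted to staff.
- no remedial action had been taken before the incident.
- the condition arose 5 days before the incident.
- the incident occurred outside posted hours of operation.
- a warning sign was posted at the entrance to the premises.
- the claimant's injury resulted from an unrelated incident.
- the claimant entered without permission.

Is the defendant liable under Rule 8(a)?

(i) no assumed risk — not met.
(ii) no remedial action — holds.
(A) exclusive control — satisfied.
(B) not open/obvious — fails.
So (iii) is satisfied (T OR F).
(a): F AND T AND T → false.
(A) during posted hours — not met.
(B) no signage posted — fails.
(C) condition ≥10 days old — fails.
(D) public area — fails.
(E) not (complaint lodged) — fails.
(i): F OR F OR F OR F OR F → false.
(A) not (consent to enter) — met.
(B) not (commercial use) — not met.
So (ii) is satisfied (T OR F).
So (b) is not satisfied (F AND T).
(1) = F OR F = false.
(2) not (proximate cause) — holds.
Overall = F AND T = false.
Exception (entrant a minor) — not satisfied.
Result: main false OR exception false → false.

No — not liable.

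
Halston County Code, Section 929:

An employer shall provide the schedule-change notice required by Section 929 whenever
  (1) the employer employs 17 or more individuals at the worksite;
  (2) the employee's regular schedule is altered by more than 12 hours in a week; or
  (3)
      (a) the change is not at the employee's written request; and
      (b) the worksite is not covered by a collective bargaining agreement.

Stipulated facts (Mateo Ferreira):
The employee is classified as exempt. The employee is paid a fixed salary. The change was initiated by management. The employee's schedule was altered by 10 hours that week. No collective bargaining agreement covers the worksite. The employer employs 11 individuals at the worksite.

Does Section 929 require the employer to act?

(1) ≥ 17 at site — not met.
(2) schedule shift > 12h — not satisfied.
(a) not employee-requested — holds.
(b) no CBA — holds.
(3): T AND T → true.
So Overall is satisfied (F OR F OR T).

Yes — required.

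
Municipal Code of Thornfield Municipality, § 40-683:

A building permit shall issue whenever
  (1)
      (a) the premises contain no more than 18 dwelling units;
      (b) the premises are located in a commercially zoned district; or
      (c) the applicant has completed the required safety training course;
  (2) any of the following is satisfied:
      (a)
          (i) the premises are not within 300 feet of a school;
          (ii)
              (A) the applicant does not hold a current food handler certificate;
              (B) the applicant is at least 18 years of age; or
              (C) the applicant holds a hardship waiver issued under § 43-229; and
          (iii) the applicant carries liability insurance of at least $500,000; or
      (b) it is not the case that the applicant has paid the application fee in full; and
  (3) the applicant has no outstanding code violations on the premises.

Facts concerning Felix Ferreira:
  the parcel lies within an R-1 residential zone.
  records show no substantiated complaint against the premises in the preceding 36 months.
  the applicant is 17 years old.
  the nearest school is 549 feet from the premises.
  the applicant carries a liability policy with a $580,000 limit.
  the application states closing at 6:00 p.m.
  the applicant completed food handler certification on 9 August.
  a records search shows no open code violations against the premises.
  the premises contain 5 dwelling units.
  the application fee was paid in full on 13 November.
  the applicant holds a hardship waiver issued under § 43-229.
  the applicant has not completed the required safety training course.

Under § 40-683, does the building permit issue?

(a) ≤ 18 units — holds.
(b) commercially zoned — fails.
(c) safety training — not satisfied.
So (1) is satisfied (T OR F OR F).
(i) ≥300 ft from school — satisfied.
(A) not (food handler cert.) — fails.
(B) age ≥ 18 — not met.
(C) hardship waiver — satisfied.
(ii) = F OR F OR T = true.
(iii) insurance ≥ $500,000 — satisfied.
So (a) is satisfied (T AND T AND T).
(b) not (fee paid) — not satisfied.
(2): T OR F → true.
(3) no code violations — holds.
Overall = T AND T AND T = true.

Yes — granted.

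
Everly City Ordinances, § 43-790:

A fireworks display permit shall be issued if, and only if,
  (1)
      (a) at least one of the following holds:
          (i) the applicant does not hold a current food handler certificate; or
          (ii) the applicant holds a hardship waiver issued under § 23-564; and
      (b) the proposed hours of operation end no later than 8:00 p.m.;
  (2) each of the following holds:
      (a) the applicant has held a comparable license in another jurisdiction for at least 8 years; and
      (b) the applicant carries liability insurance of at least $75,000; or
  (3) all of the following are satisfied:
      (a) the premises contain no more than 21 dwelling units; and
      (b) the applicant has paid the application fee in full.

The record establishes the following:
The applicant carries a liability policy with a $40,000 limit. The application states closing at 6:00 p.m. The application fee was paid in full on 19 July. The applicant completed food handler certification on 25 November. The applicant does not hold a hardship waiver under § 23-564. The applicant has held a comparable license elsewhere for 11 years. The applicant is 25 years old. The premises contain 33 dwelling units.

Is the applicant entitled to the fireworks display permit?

No — denied.

(i) not (food handler cert.) — fails.
(ii) hardship waiver — not met.
So (a) is not satisfied (F OR F).
(b) closes by 8 p.m. — met.
(1) = F AND T = false.
(a) prior license ≥ 8 yr — satisfied.
(b) insurance ≥ $75,000 — not met.
(2): T AND F → false.
(a) ≤ 21 units — not met.
(b) fee paid — satisfied.
(3): F AND T → false.
Overall: F OR F OR F → false.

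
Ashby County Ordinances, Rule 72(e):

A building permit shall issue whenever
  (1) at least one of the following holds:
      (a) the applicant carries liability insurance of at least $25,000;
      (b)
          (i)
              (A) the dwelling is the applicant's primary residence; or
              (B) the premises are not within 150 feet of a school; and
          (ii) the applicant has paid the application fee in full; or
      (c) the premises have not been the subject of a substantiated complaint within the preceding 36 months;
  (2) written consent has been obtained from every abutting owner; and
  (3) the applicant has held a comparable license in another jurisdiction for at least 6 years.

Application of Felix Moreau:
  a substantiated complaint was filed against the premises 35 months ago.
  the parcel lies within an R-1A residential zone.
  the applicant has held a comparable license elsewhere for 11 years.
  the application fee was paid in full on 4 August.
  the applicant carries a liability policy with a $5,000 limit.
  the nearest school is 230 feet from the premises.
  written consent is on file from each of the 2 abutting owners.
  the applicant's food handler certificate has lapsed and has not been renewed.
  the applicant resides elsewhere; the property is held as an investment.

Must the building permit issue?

Yes — granted.

(a) insurance ≥ $25,000 — not satisfied.
(A) primary residence — not satisfied.
(B) ≥150 ft from school — holds.
(i): F OR T → true.
(ii) fee paid — satisfied.
So (b) is satisfied (T AND T).
(c) no complaint in 36 mo. — fails.
(1): F OR T OR F → true.
(2) all abutters consent — holds.
(3) prior license ≥ 6 yr — holds.
Overall = T AND T AND T = true.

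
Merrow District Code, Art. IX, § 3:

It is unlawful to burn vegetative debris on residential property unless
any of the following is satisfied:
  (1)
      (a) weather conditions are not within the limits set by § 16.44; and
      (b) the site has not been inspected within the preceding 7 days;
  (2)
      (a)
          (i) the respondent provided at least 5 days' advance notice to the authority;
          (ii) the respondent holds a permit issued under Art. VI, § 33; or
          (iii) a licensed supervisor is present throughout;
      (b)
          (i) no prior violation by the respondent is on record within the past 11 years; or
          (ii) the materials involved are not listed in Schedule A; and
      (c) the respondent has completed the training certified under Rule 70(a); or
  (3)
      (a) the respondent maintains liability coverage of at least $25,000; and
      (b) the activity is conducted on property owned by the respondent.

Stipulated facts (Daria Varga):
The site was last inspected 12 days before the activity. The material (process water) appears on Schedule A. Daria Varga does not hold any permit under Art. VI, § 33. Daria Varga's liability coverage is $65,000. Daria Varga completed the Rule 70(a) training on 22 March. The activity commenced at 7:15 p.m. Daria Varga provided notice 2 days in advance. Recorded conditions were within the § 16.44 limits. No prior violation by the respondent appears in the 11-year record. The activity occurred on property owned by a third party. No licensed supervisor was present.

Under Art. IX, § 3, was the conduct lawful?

(a) not (weather ok) — not met.
(b) not (site inspected) — met.
(1): F AND T → false.
(i) ≥5 days' notice — not satisfied.
(ii) holds permit — not met.
(iii) supervisor present — fails.
(a): F OR F OR F → false.
(i) no prior violation — satisfied.
(ii) not (Schedule A material) — fails.
(b) = T OR F = true.
(c) training certified — satisfied.
So (2) is not satisfied (F AND T AND T).
(a) coverage ≥ $25,000 — met.
(b) own property — fails.
So (3) is not satisfied (T AND F).
So Overall is not satisfied (F OR F OR F).

No — unlawful.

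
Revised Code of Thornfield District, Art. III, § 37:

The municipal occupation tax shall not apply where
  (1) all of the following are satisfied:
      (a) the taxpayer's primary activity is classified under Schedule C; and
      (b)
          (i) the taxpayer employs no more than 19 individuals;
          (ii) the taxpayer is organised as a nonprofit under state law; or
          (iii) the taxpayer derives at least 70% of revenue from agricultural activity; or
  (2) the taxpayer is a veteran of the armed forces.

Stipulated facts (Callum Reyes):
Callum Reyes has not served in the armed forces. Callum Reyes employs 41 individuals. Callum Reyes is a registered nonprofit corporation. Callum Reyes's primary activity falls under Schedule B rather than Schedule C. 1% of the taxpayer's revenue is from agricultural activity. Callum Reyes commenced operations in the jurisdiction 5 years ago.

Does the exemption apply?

No — not exempt.

(a) Schedule C activity — not satisfied.
(i) ≤ 19 employees — not satisfied.
(ii) nonprofit — satisfied.
(iii) ≥70% agricultural — not met.
So (b) is satisfied (F OR T OR F).
(1): F AND T → false.
(2) veteran — fails.
Overall: F OR F → false.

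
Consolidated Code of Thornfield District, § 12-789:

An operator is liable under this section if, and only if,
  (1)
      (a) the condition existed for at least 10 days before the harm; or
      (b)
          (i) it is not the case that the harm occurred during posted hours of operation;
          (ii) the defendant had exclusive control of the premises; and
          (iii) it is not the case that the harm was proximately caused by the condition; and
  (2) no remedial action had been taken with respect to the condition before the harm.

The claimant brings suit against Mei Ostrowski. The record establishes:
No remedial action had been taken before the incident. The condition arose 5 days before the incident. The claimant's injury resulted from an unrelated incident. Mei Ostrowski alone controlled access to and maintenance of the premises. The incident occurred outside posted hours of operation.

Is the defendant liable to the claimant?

(a) condition ≥10 days old — not satisfied.
(i) not (during posted hours) — holds.
(ii) exclusive control — holds.
(iii) not (proximate cause) — satisfied.
So (b) is satisfied (T AND T AND T).
So (1) is satisfied (F OR T).
(2) no remedial action — met.
Overall: T AND T → true.

Yes — liable.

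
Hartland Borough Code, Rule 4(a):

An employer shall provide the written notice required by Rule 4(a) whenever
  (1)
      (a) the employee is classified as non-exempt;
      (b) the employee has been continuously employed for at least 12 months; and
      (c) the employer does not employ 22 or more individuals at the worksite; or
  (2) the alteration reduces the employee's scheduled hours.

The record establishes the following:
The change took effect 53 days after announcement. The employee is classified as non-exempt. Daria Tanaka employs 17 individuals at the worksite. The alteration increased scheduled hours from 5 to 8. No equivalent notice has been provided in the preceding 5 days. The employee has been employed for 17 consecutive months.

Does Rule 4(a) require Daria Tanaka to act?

Yes — required.

(a) non-exempt — holds.
(b) tenure ≥ 12 mo. — met.
(c) not (≥ 22 at site) — met.
(1) = T AND T AND T = true.
(2) hours reduced — fails.
So Overall is satisfied (T OR F).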